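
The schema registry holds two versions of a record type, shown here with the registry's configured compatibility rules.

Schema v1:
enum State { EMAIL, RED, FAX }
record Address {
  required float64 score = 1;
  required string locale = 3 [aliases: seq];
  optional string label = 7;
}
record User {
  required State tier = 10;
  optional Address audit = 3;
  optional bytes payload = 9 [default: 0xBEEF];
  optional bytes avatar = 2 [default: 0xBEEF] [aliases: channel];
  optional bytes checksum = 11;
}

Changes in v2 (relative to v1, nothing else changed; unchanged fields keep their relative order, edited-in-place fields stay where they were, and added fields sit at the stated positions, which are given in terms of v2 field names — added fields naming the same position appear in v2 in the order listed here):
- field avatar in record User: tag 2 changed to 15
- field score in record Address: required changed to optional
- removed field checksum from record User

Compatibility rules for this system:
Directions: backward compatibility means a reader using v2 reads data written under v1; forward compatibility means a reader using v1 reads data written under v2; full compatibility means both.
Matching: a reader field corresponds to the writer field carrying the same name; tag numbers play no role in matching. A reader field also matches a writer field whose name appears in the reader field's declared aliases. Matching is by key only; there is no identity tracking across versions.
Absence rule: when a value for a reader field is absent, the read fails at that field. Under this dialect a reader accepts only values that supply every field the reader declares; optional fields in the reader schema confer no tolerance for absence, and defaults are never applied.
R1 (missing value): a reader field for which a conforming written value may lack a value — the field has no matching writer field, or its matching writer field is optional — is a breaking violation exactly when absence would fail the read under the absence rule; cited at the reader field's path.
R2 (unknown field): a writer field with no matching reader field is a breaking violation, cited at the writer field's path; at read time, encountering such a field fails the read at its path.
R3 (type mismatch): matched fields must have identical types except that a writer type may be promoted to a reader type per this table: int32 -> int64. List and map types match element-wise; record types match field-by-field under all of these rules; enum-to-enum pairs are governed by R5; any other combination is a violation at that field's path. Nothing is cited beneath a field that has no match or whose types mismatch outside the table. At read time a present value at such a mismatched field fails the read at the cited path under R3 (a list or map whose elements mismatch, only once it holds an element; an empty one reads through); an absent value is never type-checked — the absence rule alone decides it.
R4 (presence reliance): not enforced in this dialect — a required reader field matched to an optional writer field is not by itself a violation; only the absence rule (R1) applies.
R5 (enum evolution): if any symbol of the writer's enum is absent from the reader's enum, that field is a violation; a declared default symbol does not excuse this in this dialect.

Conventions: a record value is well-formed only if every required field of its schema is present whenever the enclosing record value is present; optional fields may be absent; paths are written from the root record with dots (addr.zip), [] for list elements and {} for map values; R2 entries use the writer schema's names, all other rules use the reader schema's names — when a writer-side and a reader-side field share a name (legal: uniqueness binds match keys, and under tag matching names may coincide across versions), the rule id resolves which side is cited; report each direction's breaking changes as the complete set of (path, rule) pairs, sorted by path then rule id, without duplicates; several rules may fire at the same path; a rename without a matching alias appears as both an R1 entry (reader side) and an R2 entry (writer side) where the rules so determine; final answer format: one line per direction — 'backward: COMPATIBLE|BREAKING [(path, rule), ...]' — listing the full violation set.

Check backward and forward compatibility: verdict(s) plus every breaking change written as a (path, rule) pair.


each type pair in User: writer, then reader
backward on User — v2 reading data written by v1:
  tier <- tier (State -> State, writer required)
  audit <- audit (Address -> Address, writer optional)
  payload <- payload (bytes -> bytes, writer optional)
  avatar <- avatar (bytes -> bytes, writer optional)
  writer field checksum has no reader counterpart
  audit.score <- audit.score (float64 -> float64, writer required)
  audit.locale <- audit.locale (string -> string, writer required)
  audit.label <- audit.label (string -> string, writer optional)
  R1 fires at audit
  R1 fires at audit.label
  R1 fires at avatar
  R2 fires at checksum
  R1 fires at payload
  => backward verdict for User: BREAKING, 5 violation(s)
forward on User — v1 reading data written by v2:
  tier <- tier (State -> State, writer required)
  audit <- audit (Address -> Address, writer optional)
  payload <- payload (bytes -> bytes, writer optional)
  avatar <- avatar (bytes -> bytes, writer optional)
  checksum: no writer-side match
  audit.score <- audit.score (float64 -> float64, writer optional)
  audit.locale <- audit.locale (string -> string, writer required)
  audit.label <- audit.label (string -> string, writer optional)
  R1 fires at audit
  R1 fires at audit.label
  R1 fires at audit.score
  R1 fires at avatar
  R1 fires at checksum
  R1 fires at payload
  => forward verdict for User: BREAKING, 6 violation(s)

backward: BREAKING [(audit, R1), (audit.label, R1), (avatar, R1), (checksum, R2), (payload, R1)]; forward: BREAKING [(audit, R1), (audit.label, R1), (audit.score, R1), (avatar, R1), (checksum, R1), (payload, R1)]


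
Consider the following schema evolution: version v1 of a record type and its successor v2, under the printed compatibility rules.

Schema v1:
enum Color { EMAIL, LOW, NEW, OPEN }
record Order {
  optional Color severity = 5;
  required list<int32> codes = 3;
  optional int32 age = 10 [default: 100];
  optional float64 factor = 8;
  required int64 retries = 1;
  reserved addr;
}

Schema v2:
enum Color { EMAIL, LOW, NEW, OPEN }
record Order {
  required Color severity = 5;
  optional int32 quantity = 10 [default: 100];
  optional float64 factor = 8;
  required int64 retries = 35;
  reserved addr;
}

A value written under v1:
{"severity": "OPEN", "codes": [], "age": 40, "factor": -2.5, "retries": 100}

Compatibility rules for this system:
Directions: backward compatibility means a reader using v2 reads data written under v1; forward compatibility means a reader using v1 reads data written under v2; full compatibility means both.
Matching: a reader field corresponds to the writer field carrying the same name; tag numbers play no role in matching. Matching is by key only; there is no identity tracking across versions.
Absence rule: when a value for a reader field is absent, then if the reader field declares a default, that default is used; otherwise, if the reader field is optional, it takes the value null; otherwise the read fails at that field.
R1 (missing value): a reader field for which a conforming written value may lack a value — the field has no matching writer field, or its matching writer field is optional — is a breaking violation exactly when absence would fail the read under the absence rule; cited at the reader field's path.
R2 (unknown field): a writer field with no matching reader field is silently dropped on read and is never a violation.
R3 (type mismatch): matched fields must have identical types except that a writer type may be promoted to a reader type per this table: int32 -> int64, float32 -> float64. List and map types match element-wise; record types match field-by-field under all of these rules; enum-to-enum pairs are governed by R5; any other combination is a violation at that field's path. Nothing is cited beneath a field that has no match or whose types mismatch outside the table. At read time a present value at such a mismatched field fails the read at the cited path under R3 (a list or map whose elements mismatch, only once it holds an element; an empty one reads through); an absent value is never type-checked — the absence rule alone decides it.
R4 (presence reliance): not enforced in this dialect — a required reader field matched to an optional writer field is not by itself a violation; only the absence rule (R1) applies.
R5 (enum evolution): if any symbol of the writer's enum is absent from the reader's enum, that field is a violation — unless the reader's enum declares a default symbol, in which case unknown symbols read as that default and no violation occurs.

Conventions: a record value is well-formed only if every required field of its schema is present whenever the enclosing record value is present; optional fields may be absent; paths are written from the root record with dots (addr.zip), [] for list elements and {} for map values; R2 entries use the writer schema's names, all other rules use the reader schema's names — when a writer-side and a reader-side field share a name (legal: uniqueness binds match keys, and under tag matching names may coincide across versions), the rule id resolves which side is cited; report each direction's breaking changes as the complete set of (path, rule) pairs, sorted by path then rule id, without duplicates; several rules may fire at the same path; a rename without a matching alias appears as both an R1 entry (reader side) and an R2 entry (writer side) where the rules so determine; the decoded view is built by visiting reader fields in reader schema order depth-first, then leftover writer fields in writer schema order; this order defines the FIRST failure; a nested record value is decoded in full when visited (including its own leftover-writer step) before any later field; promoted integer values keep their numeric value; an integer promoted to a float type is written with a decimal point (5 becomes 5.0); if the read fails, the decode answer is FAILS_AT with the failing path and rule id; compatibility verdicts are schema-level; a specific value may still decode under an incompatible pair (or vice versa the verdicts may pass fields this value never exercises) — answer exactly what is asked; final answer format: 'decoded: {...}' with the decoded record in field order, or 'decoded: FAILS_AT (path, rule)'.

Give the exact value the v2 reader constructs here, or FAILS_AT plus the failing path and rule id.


decoded: {"severity": "OPEN", "quantity": 100, "factor": -2.5, "retries": 100}

arrows below run writer -> reader for Order
decode (reader v2):
  severity := "OPEN"
  quantity := 100 (no value, default fills)
  factor := -2.5
  retries := 100
  writer codes: unmatched, discarded
  writer age: unmatched, discarded
  => decoded: {"severity": "OPEN", "quantity": 100, "factor": -2.5, "retries": 100}
the other Order changes do not affect what is asked:
  field severity in record Order: optional changed to required -> a verdict-level change on Order — the shown value reads the same
  field retries in record Order: tag 1 changed to 35 -> triggers nothing under the printed rules; the Order answer is the same either way


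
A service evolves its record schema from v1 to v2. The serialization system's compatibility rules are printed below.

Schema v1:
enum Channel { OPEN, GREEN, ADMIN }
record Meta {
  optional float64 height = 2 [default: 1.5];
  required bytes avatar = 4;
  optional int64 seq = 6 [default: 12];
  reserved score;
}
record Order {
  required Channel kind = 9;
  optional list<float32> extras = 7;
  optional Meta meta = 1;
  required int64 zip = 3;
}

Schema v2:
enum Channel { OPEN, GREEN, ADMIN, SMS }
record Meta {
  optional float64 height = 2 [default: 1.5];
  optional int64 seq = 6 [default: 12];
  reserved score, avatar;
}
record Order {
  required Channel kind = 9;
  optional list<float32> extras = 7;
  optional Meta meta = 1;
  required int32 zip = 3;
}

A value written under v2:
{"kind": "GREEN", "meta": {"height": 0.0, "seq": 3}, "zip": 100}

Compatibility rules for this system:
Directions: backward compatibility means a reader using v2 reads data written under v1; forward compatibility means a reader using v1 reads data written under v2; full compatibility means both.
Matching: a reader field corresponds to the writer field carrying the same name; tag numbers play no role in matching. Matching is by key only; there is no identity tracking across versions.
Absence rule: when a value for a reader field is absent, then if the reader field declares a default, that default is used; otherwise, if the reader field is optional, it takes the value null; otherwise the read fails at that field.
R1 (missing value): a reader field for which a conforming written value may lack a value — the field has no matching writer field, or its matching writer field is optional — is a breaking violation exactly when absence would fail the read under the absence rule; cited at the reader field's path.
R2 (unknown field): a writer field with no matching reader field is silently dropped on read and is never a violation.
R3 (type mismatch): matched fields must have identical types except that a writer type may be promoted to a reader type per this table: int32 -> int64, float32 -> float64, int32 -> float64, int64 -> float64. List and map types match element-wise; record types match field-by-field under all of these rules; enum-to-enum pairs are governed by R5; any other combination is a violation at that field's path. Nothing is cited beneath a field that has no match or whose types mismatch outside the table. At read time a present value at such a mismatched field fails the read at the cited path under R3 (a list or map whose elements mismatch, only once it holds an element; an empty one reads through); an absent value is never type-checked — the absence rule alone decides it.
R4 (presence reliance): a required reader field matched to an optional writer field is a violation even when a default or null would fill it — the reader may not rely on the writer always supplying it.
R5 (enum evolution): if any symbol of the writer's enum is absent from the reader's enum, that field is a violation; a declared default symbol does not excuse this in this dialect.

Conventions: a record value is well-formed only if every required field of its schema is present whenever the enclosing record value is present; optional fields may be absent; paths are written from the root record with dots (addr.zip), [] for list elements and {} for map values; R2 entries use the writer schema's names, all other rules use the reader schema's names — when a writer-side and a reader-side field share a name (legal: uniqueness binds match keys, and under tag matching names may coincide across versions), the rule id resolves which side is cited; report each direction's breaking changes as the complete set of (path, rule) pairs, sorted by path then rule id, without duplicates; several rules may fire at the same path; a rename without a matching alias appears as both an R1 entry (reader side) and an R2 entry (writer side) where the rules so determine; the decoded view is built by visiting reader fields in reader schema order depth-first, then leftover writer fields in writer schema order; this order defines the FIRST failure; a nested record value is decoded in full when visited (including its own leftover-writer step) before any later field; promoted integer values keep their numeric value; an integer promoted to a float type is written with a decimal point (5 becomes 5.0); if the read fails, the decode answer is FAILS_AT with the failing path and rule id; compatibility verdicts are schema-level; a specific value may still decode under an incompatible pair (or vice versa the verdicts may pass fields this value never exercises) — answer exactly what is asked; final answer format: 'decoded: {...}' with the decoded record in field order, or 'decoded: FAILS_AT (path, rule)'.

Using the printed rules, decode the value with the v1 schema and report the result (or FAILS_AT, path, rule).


in Order below, arrows point writer -> reader
decode (reader v1):
  kind := "GREEN"
  extras := null (not supplied -> null)
  meta.height := 0.0
  read fails at meta.avatar under R1 (no fill)
  => FAILS_AT (meta.avatar, R1)
the rest of the Order diff is inert for this question:
  enum Channel (field kind in record Order): symbol SMS added -> affects the rule determinations only; this particular Order value decodes identically
  field zip in record Order: type int64 changed to int32 -> affects the rule determinations only; this particular Order value decodes identically

decoded: FAILS_AT (meta.avatar, R1)


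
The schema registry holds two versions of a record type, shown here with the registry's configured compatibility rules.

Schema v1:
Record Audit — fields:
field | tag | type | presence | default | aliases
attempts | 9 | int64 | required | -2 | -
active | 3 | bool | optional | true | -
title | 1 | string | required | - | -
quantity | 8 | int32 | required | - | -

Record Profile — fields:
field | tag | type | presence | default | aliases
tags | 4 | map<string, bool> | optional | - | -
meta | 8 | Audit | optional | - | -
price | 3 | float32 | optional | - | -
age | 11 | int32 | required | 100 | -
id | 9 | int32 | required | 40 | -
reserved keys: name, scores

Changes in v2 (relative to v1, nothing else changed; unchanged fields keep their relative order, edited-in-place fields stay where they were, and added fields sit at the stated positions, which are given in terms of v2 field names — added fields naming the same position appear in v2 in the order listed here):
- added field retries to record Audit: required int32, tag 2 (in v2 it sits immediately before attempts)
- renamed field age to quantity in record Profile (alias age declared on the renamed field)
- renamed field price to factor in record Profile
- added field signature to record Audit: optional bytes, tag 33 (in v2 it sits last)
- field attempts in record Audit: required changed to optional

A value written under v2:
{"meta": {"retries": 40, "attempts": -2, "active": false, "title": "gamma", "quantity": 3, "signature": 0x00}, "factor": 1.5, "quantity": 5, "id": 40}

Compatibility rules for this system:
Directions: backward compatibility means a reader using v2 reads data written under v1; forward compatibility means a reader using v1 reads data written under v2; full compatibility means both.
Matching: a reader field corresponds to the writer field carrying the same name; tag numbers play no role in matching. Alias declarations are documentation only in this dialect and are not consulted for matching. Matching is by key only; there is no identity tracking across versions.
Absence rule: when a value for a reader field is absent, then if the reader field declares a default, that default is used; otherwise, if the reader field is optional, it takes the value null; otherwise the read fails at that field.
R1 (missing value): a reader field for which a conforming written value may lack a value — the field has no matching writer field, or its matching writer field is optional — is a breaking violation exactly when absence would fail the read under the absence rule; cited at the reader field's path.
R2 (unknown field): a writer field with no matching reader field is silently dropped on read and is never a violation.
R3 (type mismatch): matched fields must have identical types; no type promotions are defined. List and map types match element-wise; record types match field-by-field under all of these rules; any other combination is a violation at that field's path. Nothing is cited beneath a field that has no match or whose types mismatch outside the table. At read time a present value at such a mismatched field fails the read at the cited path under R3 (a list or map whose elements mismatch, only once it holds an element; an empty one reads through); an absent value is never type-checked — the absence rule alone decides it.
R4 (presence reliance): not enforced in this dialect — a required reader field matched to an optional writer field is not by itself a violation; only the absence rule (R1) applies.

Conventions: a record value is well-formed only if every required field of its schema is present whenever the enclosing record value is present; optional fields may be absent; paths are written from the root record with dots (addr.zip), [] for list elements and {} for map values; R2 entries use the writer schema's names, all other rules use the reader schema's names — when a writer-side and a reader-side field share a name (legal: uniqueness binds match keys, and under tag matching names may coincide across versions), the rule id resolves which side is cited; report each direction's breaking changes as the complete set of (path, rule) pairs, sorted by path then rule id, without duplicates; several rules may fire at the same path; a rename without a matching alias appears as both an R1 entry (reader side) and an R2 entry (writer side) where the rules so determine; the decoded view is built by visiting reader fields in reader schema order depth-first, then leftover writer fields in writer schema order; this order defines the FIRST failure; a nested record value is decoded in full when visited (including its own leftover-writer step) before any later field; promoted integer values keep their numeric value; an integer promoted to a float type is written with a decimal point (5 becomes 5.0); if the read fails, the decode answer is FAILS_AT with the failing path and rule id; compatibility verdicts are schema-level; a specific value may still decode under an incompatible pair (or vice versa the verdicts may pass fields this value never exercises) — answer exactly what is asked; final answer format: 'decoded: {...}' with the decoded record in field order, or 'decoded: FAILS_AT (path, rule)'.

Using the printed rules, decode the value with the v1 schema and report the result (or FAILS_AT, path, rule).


decoded: {"tags": null, "meta": {"attempts": -2, "active": false, "title": "gamma", "quantity": 3}, "price": null, "age": 100, "id": 40}

the writer's type comes first in each Profile pair
decode (reader v1):
  tags := null (absent, optional -> null)
  meta.attempts := -2
  meta.active := false
  meta.title := "gamma"
  meta.quantity := 3
  writer meta.retries: unknown -> dropped
  writer meta.signature: unknown -> dropped
  price := null (absent, optional -> null)
  age := 100 (absent -> default)
  id := 40
  writer factor: unknown -> dropped
  writer quantity: unknown -> dropped
  => decoded: {"tags": null, "meta": {"attempts": -2, "active": false, "title": "gamma", "quantity": 3}, "price": null, "age": 100, "id": 40}
ruling out the remaining Profile differences:
  added field signature to record Audit: optional bytes, tag 33 (in v2 it sits last) -> inert under this dialect — no rule fires on Profile and the result does not move
  added field retries to record Audit: required int32, tag 2 (in v2 it sits immediately before attempts) -> schema-level compatibility only; this Profile value's decode is unchanged
  field attempts in record Audit: required changed to optional -> inert under this dialect — no rule fires on Profile and the result does not move


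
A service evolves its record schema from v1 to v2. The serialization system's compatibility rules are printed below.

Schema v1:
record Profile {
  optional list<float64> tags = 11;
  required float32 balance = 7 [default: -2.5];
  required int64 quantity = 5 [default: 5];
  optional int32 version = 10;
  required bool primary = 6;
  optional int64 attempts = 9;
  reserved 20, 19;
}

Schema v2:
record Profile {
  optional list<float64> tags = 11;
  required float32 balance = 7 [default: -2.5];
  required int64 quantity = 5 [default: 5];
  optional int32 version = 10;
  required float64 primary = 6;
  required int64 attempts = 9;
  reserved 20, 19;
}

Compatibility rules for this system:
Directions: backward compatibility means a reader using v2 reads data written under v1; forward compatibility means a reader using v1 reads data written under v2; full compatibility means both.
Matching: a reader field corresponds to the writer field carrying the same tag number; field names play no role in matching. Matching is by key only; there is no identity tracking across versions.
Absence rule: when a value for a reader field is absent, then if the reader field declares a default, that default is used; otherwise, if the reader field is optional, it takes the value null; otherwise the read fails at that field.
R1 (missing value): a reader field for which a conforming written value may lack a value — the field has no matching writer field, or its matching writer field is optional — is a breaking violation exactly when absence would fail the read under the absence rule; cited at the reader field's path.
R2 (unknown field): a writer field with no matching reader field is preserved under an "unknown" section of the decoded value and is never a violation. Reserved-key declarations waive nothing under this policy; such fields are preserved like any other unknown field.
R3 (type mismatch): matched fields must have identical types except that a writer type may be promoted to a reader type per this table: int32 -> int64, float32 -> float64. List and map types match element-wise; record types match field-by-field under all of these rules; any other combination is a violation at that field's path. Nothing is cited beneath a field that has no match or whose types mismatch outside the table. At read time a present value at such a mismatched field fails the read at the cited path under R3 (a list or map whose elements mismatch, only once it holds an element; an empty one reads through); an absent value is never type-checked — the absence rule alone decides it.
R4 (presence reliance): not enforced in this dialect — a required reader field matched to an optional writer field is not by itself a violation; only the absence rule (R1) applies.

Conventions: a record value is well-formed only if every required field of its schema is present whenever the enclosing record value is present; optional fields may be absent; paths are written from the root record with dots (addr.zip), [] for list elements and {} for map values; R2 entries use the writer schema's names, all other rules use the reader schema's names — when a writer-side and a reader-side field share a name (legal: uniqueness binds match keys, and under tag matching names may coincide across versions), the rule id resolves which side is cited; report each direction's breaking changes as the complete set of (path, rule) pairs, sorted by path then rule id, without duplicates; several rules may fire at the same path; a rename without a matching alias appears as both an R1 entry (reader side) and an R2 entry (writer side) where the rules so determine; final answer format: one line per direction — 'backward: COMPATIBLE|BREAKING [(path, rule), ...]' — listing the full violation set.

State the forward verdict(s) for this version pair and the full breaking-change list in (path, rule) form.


arrows below run writer -> reader for Profile
forward for Profile (reader v1, writer v2):
  tags: paired with writer tags (list<float64> -> list<float64>; writer optional)
  balance: paired with writer balance (float32 -> float32; writer required)
  quantity: paired with writer quantity (int64 -> int64; writer required)
  version: paired with writer version (int32 -> int32; writer optional)
  primary: paired with writer primary (float64 -> bool; writer required)
  attempts: paired with writer attempts (int64 -> int64; writer required)
  breaking: (primary, R3)
  forward on Profile therefore BREAKING (1)
the rest of the Profile diff is inert for this question:
  field attempts in record Profile: optional changed to required -> affects backward compatibility only, which is not asked

forward: BREAKING [(primary, R3)]


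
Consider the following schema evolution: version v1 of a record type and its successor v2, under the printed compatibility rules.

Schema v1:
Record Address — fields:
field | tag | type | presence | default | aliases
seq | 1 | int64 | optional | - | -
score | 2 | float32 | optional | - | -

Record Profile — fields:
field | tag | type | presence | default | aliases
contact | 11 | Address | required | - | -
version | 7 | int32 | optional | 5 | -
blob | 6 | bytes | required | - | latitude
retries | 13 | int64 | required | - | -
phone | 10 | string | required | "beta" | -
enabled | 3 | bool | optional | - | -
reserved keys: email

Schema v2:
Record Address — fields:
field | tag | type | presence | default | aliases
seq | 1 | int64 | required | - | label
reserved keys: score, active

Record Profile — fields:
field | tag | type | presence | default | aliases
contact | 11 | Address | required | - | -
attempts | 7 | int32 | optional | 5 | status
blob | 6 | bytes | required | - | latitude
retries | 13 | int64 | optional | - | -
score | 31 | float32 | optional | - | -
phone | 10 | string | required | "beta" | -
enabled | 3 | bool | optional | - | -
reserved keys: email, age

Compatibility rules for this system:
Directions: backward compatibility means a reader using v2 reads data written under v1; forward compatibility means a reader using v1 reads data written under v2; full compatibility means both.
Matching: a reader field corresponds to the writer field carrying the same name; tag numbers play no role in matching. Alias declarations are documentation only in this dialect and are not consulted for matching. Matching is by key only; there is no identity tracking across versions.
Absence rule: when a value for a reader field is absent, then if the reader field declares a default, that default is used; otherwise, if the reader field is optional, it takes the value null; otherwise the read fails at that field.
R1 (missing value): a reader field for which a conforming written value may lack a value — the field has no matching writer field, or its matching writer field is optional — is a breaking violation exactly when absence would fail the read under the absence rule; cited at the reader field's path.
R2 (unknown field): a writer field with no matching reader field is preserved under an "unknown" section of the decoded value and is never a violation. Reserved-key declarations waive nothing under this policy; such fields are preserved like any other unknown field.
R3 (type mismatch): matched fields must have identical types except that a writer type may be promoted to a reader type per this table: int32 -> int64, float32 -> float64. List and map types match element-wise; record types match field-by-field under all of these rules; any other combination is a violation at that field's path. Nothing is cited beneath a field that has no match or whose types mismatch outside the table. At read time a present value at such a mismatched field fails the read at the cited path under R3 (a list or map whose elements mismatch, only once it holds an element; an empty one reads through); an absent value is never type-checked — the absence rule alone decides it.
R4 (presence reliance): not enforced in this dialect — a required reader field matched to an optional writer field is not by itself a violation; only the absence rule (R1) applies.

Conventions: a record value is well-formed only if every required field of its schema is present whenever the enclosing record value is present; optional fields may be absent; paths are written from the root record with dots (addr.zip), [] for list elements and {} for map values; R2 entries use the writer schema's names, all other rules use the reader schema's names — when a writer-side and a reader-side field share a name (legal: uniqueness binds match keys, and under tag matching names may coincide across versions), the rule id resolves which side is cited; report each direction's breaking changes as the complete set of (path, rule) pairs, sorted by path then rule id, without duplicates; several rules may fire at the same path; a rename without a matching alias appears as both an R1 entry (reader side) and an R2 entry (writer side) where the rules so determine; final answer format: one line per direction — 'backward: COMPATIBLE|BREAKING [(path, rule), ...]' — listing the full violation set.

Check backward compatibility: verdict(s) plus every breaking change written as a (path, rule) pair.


backward: BREAKING [(contact.seq, R1)]

arrows below run writer -> reader for Profile
backward for Profile (reader v2, writer v1):
  contact: paired with writer contact (Address -> Address; writer required)
  attempts has no writer counterpart
  blob: paired with writer blob (bytes -> bytes; writer required)
  retries: paired with writer retries (int64 -> int64; writer required)
  score has no writer counterpart
  phone: paired with writer phone (string -> string; writer required)
  enabled: paired with writer enabled (bool -> bool; writer optional)
  version (writer side), unknown to reader
  contact.seq: paired with writer contact.seq (int64 -> int64; writer optional)
  contact.score (writer side), unknown to reader
  R1 fires at contact.seq
  => backward verdict for Profile: BREAKING, 1 violation(s)
diffs on Profile not affecting the asked answer:
  removed field score from record Address (its key "score" joins the reserved list) -> no rule fires on it in Profile's dialect; the asked verdict holds
  renamed field version to attempts in record Profile -> no rule fires on it in Profile's dialect; the asked verdict holds
  added field score to record Profile: optional float32, tag 31 (in v2 it sits immediately before phone) -> no rule fires on it in Profile's dialect; the asked verdict holds
  field retries in record Profile: required changed to optional -> its effect on Profile is confined to the forward direction, not asked


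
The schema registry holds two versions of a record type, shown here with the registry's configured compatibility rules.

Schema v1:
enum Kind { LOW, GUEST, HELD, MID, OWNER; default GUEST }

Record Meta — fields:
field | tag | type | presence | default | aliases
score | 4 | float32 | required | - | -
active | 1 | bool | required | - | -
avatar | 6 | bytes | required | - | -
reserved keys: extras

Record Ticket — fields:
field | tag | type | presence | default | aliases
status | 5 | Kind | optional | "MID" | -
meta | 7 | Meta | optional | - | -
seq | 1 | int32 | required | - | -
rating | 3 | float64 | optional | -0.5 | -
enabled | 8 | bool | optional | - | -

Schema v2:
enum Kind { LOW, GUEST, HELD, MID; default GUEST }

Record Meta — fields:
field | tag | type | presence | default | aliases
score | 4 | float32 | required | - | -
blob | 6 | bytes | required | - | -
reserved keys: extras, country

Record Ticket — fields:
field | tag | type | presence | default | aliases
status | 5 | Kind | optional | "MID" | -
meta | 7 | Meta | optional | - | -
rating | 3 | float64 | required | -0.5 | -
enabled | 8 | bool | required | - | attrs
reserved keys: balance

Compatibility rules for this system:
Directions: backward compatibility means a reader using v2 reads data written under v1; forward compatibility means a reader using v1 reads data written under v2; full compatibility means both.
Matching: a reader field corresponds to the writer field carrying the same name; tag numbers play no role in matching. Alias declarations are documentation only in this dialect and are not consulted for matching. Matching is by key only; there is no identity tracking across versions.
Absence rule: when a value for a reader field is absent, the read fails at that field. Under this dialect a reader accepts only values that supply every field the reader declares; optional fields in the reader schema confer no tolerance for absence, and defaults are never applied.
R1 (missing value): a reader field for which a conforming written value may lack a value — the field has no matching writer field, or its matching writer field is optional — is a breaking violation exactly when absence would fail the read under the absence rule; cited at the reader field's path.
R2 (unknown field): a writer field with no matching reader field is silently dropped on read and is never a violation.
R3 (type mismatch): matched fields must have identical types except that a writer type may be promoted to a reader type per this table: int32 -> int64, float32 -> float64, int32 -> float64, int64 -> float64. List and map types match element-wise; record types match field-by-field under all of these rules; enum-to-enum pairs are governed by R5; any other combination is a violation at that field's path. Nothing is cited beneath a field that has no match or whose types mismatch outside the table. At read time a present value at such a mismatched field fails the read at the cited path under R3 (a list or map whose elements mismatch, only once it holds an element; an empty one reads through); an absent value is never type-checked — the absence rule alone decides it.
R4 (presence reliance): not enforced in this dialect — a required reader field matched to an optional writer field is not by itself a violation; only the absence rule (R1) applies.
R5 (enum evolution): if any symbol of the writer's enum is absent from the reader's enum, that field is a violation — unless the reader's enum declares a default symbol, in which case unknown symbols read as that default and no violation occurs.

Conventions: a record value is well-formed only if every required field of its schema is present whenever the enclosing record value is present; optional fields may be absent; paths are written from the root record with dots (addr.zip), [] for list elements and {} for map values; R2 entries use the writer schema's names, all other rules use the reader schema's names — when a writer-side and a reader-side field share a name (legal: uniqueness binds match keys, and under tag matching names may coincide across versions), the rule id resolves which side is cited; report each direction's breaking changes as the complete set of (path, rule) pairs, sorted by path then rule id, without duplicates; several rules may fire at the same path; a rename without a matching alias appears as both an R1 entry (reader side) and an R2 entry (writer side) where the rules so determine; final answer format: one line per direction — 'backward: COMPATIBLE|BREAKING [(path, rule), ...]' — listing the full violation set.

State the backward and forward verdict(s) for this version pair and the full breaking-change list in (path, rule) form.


backward: BREAKING [(enabled, R1), (meta, R1), (meta.blob, R1), (rating, R1), (status, R1)]; forward: BREAKING [(meta, R1), (meta.active, R1), (meta.avatar, R1), (seq, R1), (status, R1)]

arrows below run writer -> reader for Ticket
backward on Ticket — v2 reading data written by v1:
  status: paired with writer status (Kind -> Kind; writer optional)
  meta: paired with writer meta (Meta -> Meta; writer optional)
  rating: paired with writer rating (float64 -> float64; writer optional)
  enabled: paired with writer enabled (bool -> bool; writer optional)
  writer seq: unknown to reader
  meta.score: paired with writer meta.score (float32 -> float32; writer required)
  meta.blob: no writer-side match
  writer meta.active: unknown to reader
  writer meta.avatar: unknown to reader
  rule R1 violated at enabled
  rule R1 violated at meta
  rule R1 violated at meta.blob
  rule R1 violated at rating
  rule R1 violated at status
  backward on Ticket therefore BREAKING (5)
forward on Ticket — v1 reading data written by v2:
  status: paired with writer status (Kind -> Kind; writer optional)
  meta: paired with writer meta (Meta -> Meta; writer optional)
  seq: no writer-side match
  rating: paired with writer rating (float64 -> float64; writer required)
  enabled: paired with writer enabled (bool -> bool; writer required)
  meta.score: paired with writer meta.score (float32 -> float32; writer required)
  meta.active: no writer-side match
  meta.avatar: no writer-side match
  writer meta.blob: unknown to reader
  rule R1 violated at meta
  rule R1 violated at meta.active
  rule R1 violated at meta.avatar
  rule R1 violated at seq
  rule R1 violated at status
  forward on Ticket therefore BREAKING (5)
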